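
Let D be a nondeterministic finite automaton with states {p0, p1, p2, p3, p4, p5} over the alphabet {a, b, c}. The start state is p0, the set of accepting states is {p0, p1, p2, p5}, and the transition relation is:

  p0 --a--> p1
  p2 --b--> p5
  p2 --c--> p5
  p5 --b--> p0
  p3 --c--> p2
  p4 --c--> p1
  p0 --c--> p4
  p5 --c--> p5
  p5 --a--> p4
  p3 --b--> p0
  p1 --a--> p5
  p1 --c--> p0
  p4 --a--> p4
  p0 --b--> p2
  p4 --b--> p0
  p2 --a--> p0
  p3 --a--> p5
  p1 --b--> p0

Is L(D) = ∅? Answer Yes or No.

No

The empty string ε is accepted: the run p0 ends in the accepting state p0.
Since at least one string is accepted, L(D) is not empty.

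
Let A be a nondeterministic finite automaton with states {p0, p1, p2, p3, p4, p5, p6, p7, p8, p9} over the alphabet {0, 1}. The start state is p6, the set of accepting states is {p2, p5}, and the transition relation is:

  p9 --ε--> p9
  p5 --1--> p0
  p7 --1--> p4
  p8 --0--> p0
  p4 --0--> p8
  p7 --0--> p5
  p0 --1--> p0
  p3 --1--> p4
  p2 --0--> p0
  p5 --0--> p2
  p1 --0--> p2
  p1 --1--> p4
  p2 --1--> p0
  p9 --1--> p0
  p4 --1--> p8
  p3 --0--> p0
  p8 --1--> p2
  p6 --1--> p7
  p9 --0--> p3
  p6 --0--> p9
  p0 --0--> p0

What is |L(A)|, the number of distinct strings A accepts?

6

The useful subgraph on states {p2, p3, p4, p5, p6, p7, p8, p9} is acyclic, so L(A) is finite; the longest accepting path visits 6 useful states, giving maximum string length 5.
Counting accepting paths from p6 by length: 1 of length 2, 1 of length 3, 2 of length 4, 2 of length 5. Total 6.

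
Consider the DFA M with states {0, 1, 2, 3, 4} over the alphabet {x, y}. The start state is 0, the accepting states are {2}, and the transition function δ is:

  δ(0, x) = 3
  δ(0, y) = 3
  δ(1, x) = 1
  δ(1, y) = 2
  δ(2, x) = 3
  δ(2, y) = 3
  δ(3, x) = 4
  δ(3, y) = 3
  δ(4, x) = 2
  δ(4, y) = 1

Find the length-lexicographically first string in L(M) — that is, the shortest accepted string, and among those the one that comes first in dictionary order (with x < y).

xxx

A breadth-first search from 0 reaches an accepting state first via the path 0 → 3 → 4 → 2 on input xxx.
No string of length < 3 is accepted (BFS exhausts all shorter strings without reaching an accepting state), and xxx is the lexicographically least accepting string of length 3.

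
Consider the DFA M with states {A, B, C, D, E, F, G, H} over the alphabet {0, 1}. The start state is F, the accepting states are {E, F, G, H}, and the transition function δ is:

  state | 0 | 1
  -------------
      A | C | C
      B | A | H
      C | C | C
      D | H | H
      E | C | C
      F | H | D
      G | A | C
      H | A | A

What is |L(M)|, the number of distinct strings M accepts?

4

The useful subgraph on states {D, F, H} is acyclic, so L(M) is finite; the longest accepting path visits 3 useful states, giving maximum string length 2.
Counting accepting paths from F by length: 1 of length 0, 1 of length 1, 2 of length 2. Total 4.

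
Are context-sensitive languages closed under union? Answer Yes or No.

A linear-bounded automaton can nondeterministically choose to simulate the LBA for L₁ or the LBA for L₂; equivalently, with disjoint nonterminals, S → S₁ | S₂ added to two noncontracting grammars is still noncontracting.
So the context-sensitive languages are closed under union.

Yes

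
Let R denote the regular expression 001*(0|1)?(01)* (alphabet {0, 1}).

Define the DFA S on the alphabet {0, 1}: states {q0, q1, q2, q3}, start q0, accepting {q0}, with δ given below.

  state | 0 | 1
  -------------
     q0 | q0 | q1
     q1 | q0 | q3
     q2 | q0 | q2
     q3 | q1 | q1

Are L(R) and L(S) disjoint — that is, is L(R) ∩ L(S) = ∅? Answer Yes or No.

No

The string 00 is accepted by both R and S.
Hence L(R) ∩ L(S) ≠ ∅.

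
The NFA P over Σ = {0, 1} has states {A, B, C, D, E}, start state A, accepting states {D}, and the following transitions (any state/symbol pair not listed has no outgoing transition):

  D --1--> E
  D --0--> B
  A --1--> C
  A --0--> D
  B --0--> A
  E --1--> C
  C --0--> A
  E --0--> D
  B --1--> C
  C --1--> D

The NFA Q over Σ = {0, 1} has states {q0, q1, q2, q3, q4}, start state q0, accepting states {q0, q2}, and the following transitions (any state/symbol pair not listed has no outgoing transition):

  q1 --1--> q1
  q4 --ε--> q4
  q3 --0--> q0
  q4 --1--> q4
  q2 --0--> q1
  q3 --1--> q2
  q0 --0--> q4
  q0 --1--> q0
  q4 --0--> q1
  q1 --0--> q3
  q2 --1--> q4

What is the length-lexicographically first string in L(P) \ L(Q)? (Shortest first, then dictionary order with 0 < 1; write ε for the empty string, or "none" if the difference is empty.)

The string 0 is accepted by P but not by Q.
No shorter string lies in the difference, and 0 is the lexicographically first length-1 string in L(P) \ L(Q).

0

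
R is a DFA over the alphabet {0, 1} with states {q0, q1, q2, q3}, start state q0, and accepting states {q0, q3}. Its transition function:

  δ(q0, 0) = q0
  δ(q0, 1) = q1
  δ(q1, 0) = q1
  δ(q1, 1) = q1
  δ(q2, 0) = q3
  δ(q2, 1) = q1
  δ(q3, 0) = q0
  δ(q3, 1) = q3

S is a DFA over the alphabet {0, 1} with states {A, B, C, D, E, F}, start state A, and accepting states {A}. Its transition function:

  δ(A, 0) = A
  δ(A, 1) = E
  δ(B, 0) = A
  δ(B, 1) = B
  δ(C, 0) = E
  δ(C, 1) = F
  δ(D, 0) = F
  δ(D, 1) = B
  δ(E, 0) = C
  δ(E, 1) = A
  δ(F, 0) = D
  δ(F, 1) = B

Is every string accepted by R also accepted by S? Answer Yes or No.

Exploring the product automaton R × S from the start pair (q0, A), following both machines on each input symbol, reaches 7 state pairs: (q0, A), (q1, E), (q1, C), (q1, A), (q1, F), (q1, D), (q1, B).
R accepts in {q0, q3} and S accepts in {A}. The reachable pairs whose R-component is accepting are (q0, A); in each of them the S-component is accepting too, so the product for L(R) \ L(S) (R-component accepting, S-component rejecting) has no reachable accepting pair and the difference is empty.
Hence every string in L(R) is also in L(S).

Yes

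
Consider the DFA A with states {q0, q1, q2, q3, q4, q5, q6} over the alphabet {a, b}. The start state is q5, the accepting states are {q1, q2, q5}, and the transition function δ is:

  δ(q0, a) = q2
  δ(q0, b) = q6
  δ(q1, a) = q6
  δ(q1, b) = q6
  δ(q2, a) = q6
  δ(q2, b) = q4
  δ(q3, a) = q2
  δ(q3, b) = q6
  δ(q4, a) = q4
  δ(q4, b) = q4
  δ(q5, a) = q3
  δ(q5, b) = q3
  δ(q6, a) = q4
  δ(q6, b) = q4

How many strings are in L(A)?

3

The useful subgraph on states {q2, q3, q5} is acyclic, so L(A) is finite; the longest accepting path visits 3 useful states, giving maximum string length 2.
Counting accepting paths from q5 by length: 1 of length 0, 2 of length 2. Total 3.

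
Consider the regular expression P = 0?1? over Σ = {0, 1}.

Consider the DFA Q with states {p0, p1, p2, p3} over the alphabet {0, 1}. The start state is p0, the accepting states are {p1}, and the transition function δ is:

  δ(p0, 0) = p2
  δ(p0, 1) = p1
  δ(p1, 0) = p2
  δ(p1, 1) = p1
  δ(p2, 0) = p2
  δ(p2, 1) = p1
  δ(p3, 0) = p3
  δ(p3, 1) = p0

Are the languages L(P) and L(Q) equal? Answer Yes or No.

No

The empty string ε is accepted by P but rejected by Q.
So L(P) ≠ L(Q).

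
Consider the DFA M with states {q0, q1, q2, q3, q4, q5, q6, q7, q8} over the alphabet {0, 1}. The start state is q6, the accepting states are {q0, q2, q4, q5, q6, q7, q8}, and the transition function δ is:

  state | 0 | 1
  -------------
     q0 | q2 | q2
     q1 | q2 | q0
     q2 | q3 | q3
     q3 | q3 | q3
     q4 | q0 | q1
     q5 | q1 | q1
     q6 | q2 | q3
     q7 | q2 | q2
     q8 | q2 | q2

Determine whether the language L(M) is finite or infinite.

finite

The useful states (reachable from q6 and able to reach an accepting state) are {q2, q6}.
Restricted to these states the transition graph has no cycle, so every accepting path has bounded length and L is finite.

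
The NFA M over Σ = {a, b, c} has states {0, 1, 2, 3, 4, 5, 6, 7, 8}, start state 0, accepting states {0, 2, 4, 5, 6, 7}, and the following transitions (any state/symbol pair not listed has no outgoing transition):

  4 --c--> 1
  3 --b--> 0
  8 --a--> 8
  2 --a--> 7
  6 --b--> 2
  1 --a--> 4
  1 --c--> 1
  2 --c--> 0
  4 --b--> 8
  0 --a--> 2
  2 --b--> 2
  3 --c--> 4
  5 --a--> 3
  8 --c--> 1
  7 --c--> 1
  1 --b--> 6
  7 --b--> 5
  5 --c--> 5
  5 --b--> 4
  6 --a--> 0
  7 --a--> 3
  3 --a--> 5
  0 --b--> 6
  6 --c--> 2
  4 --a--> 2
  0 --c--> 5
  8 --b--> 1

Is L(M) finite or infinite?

infinite

State 0 is reachable from the start and can reach an accepting state, and it lies on the cycle 0 → 2 → 0.
Traversing that cycle any number of times yields accepted strings of unbounded length, so the language is infinite.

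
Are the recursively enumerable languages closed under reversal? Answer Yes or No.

Reverse the input and run the recogniser for L on it; this accepts exactly Lᴿ.
So the recursively enumerable languages are closed under reversal.

Yes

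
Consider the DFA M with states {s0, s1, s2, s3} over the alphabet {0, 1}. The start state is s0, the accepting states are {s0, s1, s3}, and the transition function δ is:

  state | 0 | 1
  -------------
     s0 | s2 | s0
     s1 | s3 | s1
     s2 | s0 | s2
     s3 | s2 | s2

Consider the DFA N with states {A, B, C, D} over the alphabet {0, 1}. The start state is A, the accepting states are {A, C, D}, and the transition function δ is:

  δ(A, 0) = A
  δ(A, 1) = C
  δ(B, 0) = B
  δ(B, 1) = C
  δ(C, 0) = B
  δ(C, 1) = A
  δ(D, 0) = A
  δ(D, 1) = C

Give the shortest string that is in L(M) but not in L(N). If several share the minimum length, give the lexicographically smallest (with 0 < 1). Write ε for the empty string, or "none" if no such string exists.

010

The string 010 is accepted by M but not by N.
No shorter string lies in the difference, and 010 is the lexicographically first length-3 string in L(M) \ L(N).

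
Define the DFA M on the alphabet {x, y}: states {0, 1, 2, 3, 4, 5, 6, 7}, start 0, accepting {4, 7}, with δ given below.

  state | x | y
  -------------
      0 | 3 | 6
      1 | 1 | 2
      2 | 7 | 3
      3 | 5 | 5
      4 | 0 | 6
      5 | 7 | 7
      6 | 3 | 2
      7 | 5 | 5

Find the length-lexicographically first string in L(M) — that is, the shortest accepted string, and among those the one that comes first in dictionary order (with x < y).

xxx

A breadth-first search from 0 reaches an accepting state first via the path 0 → 3 → 5 → 7 on input xxx.
No string of length < 3 is accepted (BFS exhausts all shorter strings without reaching an accepting state), and xxx is the lexicographically least accepting string of length 3.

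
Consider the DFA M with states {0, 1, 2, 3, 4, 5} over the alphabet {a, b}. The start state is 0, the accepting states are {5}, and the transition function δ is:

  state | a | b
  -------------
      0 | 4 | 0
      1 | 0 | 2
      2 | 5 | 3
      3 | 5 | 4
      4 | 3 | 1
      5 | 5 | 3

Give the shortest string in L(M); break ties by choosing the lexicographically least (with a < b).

A breadth-first search from 0 reaches an accepting state first via the path 0 → 4 → 3 → 5 on input aaa.
No string of length < 3 is accepted (BFS exhausts all shorter strings without reaching an accepting state), and aaa is the lexicographically least accepting string of length 3.

aaa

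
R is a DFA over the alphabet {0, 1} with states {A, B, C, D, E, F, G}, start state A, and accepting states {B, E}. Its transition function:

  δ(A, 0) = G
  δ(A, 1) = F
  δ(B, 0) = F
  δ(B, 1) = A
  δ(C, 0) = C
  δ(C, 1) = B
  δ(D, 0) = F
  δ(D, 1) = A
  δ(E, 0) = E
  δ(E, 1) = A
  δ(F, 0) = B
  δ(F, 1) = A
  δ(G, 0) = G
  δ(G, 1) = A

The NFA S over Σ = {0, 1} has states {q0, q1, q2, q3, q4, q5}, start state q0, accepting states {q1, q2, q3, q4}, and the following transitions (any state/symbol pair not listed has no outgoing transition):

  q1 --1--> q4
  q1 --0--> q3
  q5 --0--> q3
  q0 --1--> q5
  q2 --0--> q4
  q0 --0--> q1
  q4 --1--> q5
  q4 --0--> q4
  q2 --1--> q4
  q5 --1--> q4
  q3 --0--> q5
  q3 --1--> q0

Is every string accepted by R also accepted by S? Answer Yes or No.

Exploring the product automaton R × S from the start pair (A, q0), following both machines on each input symbol, reaches 11 state pairs: (A, q0), (G, q1), (F, q5), (G, q3), (A, q4), (B, q3), (G, q5), (G, q4), (A, q5), (F, q4), (B, q4).
R accepts in {B, E} and S accepts in {q1, q2, q3, q4}. The reachable pairs whose R-component is accepting are (B, q3), (B, q4); in each of them the S-component is accepting too, so the product for L(R) \ L(S) (R-component accepting, S-component rejecting) has no reachable accepting pair and the difference is empty.
Hence every string in L(R) is also in L(S).

Yes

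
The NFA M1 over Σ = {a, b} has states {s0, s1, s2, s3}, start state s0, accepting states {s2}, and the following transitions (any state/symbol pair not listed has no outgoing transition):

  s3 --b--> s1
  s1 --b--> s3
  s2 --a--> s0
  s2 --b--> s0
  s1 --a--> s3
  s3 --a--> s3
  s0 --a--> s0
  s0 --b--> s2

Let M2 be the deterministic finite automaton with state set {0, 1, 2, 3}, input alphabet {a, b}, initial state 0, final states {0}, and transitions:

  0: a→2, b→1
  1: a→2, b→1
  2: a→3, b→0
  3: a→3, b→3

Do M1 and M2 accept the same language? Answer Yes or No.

No

The string b is accepted by M1 but rejected by M2.
So L(M1) ≠ L(M2).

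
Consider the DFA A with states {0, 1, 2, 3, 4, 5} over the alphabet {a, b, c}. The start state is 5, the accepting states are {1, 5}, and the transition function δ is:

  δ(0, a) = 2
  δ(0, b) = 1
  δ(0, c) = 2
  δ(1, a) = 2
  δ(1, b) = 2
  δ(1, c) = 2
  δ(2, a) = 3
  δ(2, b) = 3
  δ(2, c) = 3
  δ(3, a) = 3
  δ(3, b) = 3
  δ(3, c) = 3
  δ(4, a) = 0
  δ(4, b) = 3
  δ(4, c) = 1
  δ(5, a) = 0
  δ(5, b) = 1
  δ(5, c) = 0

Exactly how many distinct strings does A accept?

4

The useful subgraph on states {0, 1, 5} is acyclic, so L(A) is finite; the longest accepting path visits 3 useful states, giving maximum string length 2.
Counting accepting paths from 5 by length: 1 of length 0, 1 of length 1, 2 of length 2. Total 4.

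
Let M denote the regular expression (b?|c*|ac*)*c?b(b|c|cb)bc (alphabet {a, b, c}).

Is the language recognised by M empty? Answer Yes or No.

The string bbbc matches the expression, so it belongs to L(M).
Since L(M) contains at least one string, it is not empty.

No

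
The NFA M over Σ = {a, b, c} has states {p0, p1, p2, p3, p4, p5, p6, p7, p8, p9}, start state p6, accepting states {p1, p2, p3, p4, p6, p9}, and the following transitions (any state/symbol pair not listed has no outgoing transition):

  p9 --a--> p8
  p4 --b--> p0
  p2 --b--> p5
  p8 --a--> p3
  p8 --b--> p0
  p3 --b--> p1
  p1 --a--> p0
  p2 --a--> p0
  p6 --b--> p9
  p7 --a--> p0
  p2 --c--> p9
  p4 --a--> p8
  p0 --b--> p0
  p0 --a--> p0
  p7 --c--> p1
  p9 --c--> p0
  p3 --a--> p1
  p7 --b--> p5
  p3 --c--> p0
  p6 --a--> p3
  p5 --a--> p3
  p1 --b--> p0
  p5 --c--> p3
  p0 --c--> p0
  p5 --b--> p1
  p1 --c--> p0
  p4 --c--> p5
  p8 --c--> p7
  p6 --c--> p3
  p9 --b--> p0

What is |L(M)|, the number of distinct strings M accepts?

19

The useful subgraph on states {p1, p3, p5, p6, p7, p8, p9} is acyclic, so L(M) is finite; the longest accepting path visits 7 useful states, giving maximum string length 6.
Counting accepting paths from p6 by length: 1 of length 0, 3 of length 1, 4 of length 2, 1 of length 3, 3 of length 4, 3 of length 5, 4 of length 6. Total 19.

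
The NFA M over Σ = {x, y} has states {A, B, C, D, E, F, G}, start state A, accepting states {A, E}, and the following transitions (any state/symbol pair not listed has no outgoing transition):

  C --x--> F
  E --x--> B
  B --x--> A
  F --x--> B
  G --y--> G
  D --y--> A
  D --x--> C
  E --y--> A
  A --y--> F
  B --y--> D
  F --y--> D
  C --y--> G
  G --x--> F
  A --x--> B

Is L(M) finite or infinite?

infinite

State A is reachable from the start and can reach an accepting state, and it lies on the cycle A → B → A.
Traversing that cycle any number of times yields accepted strings of unbounded length, so the language is infinite.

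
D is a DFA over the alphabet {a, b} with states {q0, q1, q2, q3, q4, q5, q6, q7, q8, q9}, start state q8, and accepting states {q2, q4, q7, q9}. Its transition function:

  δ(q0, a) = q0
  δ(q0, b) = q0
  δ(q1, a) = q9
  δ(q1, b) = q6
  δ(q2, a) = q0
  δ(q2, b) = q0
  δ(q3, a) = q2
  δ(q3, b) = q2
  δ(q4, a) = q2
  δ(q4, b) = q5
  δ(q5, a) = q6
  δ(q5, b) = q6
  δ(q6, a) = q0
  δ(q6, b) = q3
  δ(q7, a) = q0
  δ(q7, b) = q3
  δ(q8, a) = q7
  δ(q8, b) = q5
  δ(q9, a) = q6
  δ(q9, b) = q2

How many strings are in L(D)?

7

The useful subgraph on states {q2, q3, q5, q6, q7, q8} is acyclic, so L(D) is finite; the longest accepting path visits 5 useful states, giving maximum string length 4.
Counting accepting paths from q8 by length: 1 of length 1, 2 of length 3, 4 of length 4. Total 7.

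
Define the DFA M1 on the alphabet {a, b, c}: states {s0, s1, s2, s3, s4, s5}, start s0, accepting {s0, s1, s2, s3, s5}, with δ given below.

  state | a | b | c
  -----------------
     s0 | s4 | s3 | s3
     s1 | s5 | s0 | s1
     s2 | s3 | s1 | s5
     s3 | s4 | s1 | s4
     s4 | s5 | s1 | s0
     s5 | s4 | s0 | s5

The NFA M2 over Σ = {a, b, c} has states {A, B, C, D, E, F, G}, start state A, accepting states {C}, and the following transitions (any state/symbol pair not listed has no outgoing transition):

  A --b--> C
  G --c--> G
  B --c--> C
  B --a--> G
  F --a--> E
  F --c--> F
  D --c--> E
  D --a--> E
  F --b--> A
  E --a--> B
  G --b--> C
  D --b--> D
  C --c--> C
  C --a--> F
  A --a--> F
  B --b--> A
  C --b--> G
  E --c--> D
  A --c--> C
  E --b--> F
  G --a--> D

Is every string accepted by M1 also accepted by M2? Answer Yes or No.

No

The empty string ε is in L(M1) but not in L(M2).
So L(M1) ⊄ L(M2).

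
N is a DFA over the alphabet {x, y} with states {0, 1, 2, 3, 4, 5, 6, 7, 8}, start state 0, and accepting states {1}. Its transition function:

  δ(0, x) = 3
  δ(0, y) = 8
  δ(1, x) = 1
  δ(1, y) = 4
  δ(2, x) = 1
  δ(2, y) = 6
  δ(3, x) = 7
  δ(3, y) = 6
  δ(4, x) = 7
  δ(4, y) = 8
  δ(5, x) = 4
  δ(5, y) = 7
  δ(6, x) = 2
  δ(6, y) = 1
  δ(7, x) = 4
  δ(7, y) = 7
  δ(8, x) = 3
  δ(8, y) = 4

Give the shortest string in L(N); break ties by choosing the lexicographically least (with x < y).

A breadth-first search from 0 reaches an accepting state first via the path 0 → 3 → 6 → 1 on input xyy.
No string of length < 3 is accepted (BFS exhausts all shorter strings without reaching an accepting state), and xyy is the lexicographically least accepting string of length 3.

xyy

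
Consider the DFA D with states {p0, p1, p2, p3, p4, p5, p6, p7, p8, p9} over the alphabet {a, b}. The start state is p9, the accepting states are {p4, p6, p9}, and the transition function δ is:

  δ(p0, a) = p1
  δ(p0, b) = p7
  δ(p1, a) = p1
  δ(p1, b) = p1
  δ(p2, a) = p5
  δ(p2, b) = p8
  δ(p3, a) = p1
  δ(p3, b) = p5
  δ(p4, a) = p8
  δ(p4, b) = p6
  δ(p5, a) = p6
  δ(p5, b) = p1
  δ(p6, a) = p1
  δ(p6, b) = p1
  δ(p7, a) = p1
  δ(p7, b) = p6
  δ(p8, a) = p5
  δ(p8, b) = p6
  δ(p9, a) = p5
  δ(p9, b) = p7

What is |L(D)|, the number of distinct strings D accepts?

3

The useful subgraph on states {p5, p6, p7, p9} is acyclic, so L(D) is finite; the longest accepting path visits 3 useful states, giving maximum string length 2.
Counting accepting paths from p9 by length: 1 of length 0, 2 of length 2. Total 3.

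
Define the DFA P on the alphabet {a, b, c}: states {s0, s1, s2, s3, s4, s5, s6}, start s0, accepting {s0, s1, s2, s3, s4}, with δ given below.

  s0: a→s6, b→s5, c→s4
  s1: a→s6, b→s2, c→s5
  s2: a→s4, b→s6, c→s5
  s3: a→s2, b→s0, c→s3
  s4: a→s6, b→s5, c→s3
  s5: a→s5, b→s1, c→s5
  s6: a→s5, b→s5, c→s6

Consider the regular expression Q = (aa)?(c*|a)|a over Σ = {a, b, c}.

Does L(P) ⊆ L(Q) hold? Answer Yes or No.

The string bb is in L(P) but not in L(Q).
So L(P) ⊄ L(Q).

No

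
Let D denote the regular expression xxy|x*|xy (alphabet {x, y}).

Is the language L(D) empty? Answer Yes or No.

The empty string ε matches the expression, so it belongs to L(D).
Since L(D) contains at least one string, it is not empty.

No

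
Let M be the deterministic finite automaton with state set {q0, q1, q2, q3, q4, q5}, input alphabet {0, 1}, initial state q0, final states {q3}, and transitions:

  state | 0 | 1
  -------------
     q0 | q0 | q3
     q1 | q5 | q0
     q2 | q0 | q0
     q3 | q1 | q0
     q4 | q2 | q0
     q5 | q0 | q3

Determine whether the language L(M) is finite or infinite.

State q0 is reachable from the start and can reach an accepting state, and it lies on the cycle q0 → q0.
Traversing that cycle any number of times yields accepted strings of unbounded length, so the language is infinite.

infinite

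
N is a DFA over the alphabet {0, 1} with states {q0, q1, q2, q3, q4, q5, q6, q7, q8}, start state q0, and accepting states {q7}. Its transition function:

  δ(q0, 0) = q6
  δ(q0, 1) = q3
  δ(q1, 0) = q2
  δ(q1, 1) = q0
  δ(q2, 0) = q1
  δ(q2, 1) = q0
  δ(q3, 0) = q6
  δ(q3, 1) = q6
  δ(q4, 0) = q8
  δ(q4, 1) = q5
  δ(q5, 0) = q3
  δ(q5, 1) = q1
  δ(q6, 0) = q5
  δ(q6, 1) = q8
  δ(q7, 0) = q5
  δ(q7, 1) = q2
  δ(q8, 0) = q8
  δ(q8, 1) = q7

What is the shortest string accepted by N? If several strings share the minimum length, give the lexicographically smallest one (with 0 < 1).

011

A breadth-first search from q0 reaches an accepting state first via the path q0 → q6 → q8 → q7 on input 011.
No string of length < 3 is accepted (BFS exhausts all shorter strings without reaching an accepting state), and 011 is the lexicographically least accepting string of length 3.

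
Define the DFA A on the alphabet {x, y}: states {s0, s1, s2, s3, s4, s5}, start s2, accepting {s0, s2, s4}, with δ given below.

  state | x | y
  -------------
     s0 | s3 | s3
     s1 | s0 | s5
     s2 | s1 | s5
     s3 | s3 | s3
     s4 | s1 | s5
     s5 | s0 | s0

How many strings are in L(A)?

6

The useful subgraph on states {s0, s1, s2, s5} is acyclic, so L(A) is finite; the longest accepting path visits 4 useful states, giving maximum string length 3.
Counting accepting paths from s2 by length: 1 of length 0, 3 of length 2, 2 of length 3. Total 6.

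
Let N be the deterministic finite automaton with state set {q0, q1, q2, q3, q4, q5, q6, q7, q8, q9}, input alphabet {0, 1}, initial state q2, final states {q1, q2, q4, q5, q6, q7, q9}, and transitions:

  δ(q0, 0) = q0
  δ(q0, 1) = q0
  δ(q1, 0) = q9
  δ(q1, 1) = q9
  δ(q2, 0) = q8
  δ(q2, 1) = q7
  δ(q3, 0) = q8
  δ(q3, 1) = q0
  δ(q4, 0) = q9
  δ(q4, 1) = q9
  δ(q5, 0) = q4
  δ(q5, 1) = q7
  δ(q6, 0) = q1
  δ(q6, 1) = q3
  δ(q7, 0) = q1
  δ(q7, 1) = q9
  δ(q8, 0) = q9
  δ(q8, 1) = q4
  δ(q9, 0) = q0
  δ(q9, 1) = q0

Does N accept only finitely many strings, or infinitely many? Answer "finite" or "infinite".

The useful states (reachable from q2 and able to reach an accepting state) are {q1, q2, q4, q7, q8, q9}.
Restricted to these states the transition graph has no cycle, so every accepting path has bounded length and L is finite.

finite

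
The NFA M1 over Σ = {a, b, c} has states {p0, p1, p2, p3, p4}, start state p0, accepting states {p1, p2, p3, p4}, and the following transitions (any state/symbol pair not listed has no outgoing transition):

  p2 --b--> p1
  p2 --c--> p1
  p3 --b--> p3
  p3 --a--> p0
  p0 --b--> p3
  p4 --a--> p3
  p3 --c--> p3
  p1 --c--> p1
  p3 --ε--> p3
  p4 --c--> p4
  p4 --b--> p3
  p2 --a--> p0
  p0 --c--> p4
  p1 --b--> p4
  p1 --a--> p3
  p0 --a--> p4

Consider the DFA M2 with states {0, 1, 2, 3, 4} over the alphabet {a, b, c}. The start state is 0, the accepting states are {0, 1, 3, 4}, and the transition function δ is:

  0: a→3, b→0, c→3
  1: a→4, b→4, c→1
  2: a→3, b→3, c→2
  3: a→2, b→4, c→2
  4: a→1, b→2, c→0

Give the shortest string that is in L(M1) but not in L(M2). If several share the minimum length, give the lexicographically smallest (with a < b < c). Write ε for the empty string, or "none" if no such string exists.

aa

The string aa is accepted by M1 but not by M2.
No shorter string lies in the difference, and aa is the lexicographically first length-2 string in L(M1) \ L(M2).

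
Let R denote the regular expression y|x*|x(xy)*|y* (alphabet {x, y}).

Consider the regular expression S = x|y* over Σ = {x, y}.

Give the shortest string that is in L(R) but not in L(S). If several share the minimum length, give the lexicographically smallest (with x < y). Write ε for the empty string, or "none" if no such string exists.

The string xx is accepted by R but not by S.
No shorter string lies in the difference, and xx is the lexicographically first length-2 string in L(R) \ L(S).

xx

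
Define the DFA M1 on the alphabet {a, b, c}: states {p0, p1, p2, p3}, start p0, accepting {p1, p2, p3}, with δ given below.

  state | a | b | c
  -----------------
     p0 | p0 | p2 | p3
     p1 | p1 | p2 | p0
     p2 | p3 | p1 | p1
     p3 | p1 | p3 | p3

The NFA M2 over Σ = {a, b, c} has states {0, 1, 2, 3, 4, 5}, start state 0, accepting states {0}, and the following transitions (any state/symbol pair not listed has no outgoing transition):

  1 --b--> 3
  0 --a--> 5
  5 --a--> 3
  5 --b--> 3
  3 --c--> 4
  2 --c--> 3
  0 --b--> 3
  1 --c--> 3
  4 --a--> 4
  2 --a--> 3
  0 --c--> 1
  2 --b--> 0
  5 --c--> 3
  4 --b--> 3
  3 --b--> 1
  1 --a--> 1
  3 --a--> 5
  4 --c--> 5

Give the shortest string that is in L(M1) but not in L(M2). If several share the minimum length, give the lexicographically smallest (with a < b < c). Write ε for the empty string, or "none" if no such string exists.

The string b is accepted by M1 but not by M2.
No shorter string lies in the difference, and b is the lexicographically first length-1 string in L(M1) \ L(M2).

b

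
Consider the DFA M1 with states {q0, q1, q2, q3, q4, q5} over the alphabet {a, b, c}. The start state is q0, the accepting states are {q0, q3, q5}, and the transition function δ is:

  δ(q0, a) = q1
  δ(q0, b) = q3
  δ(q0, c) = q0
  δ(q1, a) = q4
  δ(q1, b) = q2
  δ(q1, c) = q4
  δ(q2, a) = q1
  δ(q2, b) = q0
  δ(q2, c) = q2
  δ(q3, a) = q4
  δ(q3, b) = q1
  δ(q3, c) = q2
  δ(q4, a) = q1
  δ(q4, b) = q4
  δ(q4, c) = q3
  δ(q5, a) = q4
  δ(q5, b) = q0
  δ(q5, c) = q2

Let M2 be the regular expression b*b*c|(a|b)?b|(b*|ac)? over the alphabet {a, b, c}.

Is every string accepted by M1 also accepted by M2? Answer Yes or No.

No

The string cb is in L(M1) but not in L(M2).
So L(M1) ⊄ L(M2).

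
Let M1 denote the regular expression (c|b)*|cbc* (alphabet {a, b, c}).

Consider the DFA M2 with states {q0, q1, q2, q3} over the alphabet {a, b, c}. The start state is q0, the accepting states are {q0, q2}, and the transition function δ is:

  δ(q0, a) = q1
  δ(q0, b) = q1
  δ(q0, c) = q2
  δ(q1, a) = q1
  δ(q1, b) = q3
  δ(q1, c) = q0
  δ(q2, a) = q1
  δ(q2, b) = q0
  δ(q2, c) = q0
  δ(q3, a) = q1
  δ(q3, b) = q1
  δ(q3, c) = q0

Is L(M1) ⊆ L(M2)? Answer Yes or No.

No

The string b is in L(M1) but not in L(M2).
So L(M1) ⊄ L(M2).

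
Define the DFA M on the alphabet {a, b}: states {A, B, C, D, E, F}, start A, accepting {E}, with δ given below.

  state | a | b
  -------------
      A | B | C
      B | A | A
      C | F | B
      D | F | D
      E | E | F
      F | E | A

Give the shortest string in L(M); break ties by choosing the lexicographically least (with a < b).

baa

A breadth-first search from A reaches an accepting state first via the path A → C → F → E on input baa.
No string of length < 3 is accepted (BFS exhausts all shorter strings without reaching an accepting state), and baa is the lexicographically least accepting string of length 3.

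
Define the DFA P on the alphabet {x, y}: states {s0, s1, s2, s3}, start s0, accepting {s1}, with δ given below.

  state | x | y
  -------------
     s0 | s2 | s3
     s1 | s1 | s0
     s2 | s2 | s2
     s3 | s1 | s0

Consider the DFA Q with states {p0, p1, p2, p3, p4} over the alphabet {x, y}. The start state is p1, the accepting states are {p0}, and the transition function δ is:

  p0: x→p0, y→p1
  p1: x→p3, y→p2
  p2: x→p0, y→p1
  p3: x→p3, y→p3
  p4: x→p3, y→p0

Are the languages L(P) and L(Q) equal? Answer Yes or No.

Exploring the product automaton P × Q from the start pair (s0, p1), following both machines on each input symbol, reaches 4 state pairs: (s0, p1), (s2, p3), (s3, p2), (s1, p0).
P accepts in {s1} and Q accepts in {p0}. In every reachable pair the two components are either both accepting — (s1, p0) — or both non-accepting, so no string is accepted by exactly one of the machines: L(P) \ L(Q) and L(Q) \ L(P) are both empty.
Hence every string is accepted by P iff it is accepted by Q, and the two languages coincide.

Yes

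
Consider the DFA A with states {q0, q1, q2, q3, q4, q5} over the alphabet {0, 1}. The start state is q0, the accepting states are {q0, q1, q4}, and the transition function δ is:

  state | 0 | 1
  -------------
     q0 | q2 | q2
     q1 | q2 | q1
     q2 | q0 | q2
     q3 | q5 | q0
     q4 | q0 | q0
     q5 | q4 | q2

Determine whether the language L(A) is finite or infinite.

infinite

State q0 is reachable from the start and can reach an accepting state, and it lies on the cycle q0 → q2 → q0.
Traversing that cycle any number of times yields accepted strings of unbounded length, so the language is infinite.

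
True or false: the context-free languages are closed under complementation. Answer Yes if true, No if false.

No

CFLs are closed under union, so if they were also closed under complement they would be closed under intersection by De Morgan (L₁ ∩ L₂ is the complement of the union of the complements). But {aⁿbⁿcᵐ} ∩ {aᵐbⁿcⁿ} = {aⁿbⁿcⁿ} is not context-free although both operands are.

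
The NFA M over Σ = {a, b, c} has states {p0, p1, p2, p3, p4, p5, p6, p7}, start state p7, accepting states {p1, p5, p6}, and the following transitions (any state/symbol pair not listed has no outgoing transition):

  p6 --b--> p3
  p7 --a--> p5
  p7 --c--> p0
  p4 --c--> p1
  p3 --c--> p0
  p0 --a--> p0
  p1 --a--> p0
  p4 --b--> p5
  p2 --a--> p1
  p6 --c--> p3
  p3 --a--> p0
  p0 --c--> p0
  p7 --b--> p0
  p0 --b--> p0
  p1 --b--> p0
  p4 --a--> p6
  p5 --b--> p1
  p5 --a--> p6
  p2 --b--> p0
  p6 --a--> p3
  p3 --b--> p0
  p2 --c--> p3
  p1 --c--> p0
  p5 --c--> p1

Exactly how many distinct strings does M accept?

4

The useful subgraph on states {p1, p5, p6, p7} is acyclic, so L(M) is finite; the longest accepting path visits 3 useful states, giving maximum string length 2.
Counting accepting paths from p7 by length: 1 of length 1, 3 of length 2. Total 4.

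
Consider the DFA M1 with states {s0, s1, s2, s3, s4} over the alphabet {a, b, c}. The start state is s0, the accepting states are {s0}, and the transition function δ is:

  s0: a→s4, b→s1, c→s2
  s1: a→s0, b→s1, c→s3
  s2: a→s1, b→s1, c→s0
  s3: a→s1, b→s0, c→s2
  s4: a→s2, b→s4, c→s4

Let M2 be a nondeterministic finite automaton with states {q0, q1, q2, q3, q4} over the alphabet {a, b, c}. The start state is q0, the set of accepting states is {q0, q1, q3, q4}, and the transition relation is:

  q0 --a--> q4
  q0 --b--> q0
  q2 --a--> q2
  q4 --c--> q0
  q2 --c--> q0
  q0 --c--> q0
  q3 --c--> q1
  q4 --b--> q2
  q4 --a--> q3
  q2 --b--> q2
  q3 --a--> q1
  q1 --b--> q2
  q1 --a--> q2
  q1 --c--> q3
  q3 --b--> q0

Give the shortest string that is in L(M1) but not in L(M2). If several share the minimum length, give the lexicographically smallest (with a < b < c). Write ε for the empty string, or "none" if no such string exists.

aaaa

The string aaaa is accepted by M1 but not by M2.
No shorter string lies in the difference, and aaaa is the lexicographically first length-4 string in L(M1) \ L(M2).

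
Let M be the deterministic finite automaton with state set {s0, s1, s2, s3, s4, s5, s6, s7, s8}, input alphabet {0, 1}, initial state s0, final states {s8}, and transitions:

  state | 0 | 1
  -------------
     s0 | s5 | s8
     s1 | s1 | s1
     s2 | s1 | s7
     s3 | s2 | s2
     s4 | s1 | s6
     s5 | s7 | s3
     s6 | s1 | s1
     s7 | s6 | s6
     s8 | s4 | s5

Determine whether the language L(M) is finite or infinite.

finite

The useful states (reachable from s0 and able to reach an accepting state) are {s0, s8}.
Restricted to these states the transition graph has no cycle, so every accepting path has bounded length and L is finite.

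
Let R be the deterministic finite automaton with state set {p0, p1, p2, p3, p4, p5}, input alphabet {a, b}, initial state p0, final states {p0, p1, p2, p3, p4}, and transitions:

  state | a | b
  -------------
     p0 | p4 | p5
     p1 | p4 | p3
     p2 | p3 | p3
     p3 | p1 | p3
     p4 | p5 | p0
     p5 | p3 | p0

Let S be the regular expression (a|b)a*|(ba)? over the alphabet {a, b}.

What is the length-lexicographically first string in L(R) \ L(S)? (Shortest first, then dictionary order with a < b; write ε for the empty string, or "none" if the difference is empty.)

The string ab is accepted by R but not by S.
No shorter string lies in the difference, and ab is the lexicographically first length-2 string in L(R) \ L(S).

ab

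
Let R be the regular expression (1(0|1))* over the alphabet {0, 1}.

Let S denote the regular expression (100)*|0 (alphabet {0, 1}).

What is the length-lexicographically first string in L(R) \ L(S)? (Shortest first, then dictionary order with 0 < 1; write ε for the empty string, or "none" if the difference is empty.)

10

The string 10 is accepted by R but not by S.
No shorter string lies in the difference, and 10 is the lexicographically first length-2 string in L(R) \ L(S).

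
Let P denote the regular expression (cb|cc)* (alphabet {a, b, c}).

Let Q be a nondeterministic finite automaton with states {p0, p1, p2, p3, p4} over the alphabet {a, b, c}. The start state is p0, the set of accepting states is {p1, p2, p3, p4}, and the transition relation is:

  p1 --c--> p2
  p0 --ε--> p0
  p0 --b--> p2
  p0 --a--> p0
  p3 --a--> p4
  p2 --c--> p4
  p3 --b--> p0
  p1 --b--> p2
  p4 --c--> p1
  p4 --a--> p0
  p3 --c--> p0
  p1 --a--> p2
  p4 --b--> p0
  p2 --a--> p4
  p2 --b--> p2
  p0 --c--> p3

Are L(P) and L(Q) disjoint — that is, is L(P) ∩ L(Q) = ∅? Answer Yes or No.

Converting the expression P to a DFA (subset construction, then merging equivalent states) gives the minimal DFA with states {r0, r1, r2}, start state r0, accepting states {r0} and transitions r0: a→r1, b→r1, c→r2; r1: a→r1, b→r1, c→r1; r2: a→r1, b→r0, c→r0.
Exploring the product automaton P × Q from the start pair (r0, p0), following both machines on each input symbol, reaches 7 state pairs: (r0, p0), (r1, p0), (r1, p2), (r2, p3), (r1, p3), (r1, p4), (r1, p1).
P accepts in {r0} and Q accepts in {p1, p2, p3, p4}; no reachable pair has both components accepting, so no string drives both machines to acceptance simultaneously and L(P) ∩ L(Q) = ∅.
So no string is accepted by both, and the intersection is empty.

Yes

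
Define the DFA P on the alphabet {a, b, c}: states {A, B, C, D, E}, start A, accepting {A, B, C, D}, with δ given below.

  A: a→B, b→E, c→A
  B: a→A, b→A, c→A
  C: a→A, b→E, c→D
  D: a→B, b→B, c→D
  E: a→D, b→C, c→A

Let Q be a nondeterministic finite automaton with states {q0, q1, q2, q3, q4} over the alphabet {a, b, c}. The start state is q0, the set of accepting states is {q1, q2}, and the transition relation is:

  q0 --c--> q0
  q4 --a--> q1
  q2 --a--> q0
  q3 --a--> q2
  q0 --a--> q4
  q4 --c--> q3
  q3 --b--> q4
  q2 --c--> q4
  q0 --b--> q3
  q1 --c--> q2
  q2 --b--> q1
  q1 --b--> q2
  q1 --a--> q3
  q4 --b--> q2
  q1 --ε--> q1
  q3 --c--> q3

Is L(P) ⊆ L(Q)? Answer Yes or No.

No

The empty string ε is in L(P) but not in L(Q).
So L(P) ⊄ L(Q).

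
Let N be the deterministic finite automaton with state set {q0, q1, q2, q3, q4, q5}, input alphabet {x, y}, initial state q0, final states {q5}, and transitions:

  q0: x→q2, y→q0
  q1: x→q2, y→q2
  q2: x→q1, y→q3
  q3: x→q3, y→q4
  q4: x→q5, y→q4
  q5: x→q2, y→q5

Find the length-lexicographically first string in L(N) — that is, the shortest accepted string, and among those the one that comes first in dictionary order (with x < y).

A breadth-first search from q0 reaches an accepting state first via the path q0 → q2 → q3 → q4 → q5 on input xyyx.
No string of length < 4 is accepted (BFS exhausts all shorter strings without reaching an accepting state), and xyyx is the lexicographically least accepting string of length 4.

xyyx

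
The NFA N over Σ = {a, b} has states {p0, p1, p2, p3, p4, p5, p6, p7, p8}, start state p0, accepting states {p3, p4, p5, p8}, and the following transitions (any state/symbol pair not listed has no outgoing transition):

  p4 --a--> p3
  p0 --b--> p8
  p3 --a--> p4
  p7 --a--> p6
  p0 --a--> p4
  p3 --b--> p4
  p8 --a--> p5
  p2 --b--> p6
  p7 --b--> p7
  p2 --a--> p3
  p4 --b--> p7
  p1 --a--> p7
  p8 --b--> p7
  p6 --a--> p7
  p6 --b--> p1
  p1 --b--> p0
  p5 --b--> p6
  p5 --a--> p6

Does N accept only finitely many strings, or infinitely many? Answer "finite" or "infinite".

State p0 is reachable from the start and can reach an accepting state, and it lies on the cycle p0 → p8 → p5 → p6 → p1 → p0.
Traversing that cycle any number of times yields accepted strings of unbounded length, so the language is infinite.

infinite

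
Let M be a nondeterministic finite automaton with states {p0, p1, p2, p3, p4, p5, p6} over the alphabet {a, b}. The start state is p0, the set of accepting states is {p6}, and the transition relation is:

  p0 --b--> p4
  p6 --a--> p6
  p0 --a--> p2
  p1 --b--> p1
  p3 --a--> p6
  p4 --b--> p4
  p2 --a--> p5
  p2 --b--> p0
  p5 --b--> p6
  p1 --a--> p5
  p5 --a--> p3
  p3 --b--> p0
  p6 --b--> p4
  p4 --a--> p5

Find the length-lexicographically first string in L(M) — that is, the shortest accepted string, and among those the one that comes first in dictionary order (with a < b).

aab

A breadth-first search from p0 reaches an accepting state first via the path p0 → p2 → p5 → p6 on input aab.
No string of length < 3 is accepted (BFS exhausts all shorter strings without reaching an accepting state), and aab is the lexicographically least accepting string of length 3.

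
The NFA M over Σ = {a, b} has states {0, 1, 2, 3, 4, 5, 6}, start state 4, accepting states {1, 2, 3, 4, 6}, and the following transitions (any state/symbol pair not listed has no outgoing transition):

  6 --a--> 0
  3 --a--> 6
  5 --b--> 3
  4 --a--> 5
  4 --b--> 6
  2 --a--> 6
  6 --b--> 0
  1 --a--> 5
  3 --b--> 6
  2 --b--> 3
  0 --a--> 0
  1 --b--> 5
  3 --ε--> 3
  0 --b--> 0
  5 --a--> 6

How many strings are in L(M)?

The useful subgraph on states {3, 4, 5, 6} is acyclic, so L(M) is finite; the longest accepting path visits 4 useful states, giving maximum string length 3.
Counting accepting paths from 4 by length: 1 of length 0, 1 of length 1, 2 of length 2, 2 of length 3. Total 6.

6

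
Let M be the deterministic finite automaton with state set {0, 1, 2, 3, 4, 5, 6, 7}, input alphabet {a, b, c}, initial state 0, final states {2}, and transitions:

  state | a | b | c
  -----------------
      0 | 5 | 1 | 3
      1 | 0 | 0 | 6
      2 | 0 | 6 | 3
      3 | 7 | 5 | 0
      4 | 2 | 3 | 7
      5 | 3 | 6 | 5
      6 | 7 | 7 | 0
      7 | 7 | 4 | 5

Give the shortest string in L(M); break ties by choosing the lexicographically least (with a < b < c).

caba

A breadth-first search from 0 reaches an accepting state first via the path 0 → 3 → 7 → 4 → 2 on input caba.
No string of length < 4 is accepted (BFS exhausts all shorter strings without reaching an accepting state), and caba is the lexicographically least accepting string of length 4.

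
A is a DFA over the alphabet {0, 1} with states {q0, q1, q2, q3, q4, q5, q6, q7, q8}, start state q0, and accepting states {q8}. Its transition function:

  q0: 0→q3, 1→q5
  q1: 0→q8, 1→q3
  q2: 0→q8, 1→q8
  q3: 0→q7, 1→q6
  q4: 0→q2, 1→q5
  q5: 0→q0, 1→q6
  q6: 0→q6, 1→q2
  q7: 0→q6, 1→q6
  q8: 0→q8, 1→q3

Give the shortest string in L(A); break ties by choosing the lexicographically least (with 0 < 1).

0110

A breadth-first search from q0 reaches an accepting state first via the path q0 → q3 → q6 → q2 → q8 on input 0110.
No string of length < 4 is accepted (BFS exhausts all shorter strings without reaching an accepting state), and 0110 is the lexicographically least accepting string of length 4.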